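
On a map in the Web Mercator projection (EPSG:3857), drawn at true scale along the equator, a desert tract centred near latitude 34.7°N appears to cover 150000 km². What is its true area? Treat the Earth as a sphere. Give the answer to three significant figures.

101000 km²

Mercator is conformal, so the point scale is isotropic: h = k = sec φ = 1/cos φ.
Areal scale = k² = sec²φ = 1/cos²(34.7°) = 1/0.8221² = 1.479.
True area = apparent / (areal scale) = 150000 / 1.479 ≈ 101000 km².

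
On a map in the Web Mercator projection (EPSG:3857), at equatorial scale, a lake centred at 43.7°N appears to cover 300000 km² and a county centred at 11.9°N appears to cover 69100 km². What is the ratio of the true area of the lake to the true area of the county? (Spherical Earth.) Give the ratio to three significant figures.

On Mercator the areal scale is sec²φ, so true area = apparent × cos²φ.
True area of lake: 300000 × cos²(43.7°) = 300000 × 0.5227 = 156800 km².
True area of county: 69100 × cos²(11.9°) = 69100 × 0.9575 = 66160 km².
Ratio = 156800 / 66160 ≈ 2.37.

2.37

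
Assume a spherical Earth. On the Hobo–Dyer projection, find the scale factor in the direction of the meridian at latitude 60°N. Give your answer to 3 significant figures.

0.630

The Hobo–Dyer projection is cylindrical equal-area with φ₀ = 37.5°. For cylindrical equal-area with standard parallel φ₀, h = cos φ / cos φ₀ and k = cos φ₀ / cos φ, so h·k = 1.
h = cos 60° / cos 37.5° = 0.5000/0.7934 = 0.6302.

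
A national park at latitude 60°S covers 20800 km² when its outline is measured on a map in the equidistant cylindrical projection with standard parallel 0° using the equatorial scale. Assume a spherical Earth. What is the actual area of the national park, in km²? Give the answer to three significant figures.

10400 km²

Plate carrée maps x = Rλ, y = Rφ. The meridian scale is h = 1 and the parallel scale is k = 1/cos φ = sec φ.
Areal scale = h·k = 1 × sec φ; at 60°, h = 1.000, k = 2.000, so h·k = 2.000.
True area = apparent / (areal scale) = 20800 / 2.000 ≈ 10400 km².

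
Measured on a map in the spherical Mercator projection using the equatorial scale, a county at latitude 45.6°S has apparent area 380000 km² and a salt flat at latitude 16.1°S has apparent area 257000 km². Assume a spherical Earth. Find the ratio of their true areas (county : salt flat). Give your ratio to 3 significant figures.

On Mercator the areal scale is sec²φ, so true area = apparent × cos²φ.
True area of county: 380000 × cos²(45.6°) = 380000 × 0.4895 = 186000 km².
True area of salt flat: 257000 × cos²(16.1°) = 257000 × 0.9231 = 237200 km².
Ratio = 186000 / 237200 ≈ 0.784.

0.784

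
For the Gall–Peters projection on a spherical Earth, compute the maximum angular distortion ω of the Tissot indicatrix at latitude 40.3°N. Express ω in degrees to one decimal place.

8.7°

Gall–Peters is a cylindrical equal-area projection with standard parallels at ±45°. For cylindrical equal-area with standard parallel φ₀, h = cos φ / cos φ₀ and k = cos φ₀ / cos φ, so h·k = 1.
At 40.3°: h = 1.079, k = 0.9271; principal scales a = 1.079, b = 0.9271.
sin(ω/2) = (a − b)/(a + b) = 0.1514/2.006 = 0.07550, so ω = 2 arcsin(0.07550) ≈ 8.7°.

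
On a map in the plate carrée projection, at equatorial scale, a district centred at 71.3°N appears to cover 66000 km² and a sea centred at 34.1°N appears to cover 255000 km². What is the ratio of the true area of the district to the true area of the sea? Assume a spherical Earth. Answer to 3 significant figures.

On the plate carrée, areal scale = h·k = 1 × sec φ, so true area = apparent × cos φ.
True area of district: 66000 × cos(71.3°) = 66000 × 0.3206 = 21160 km².
True area of sea: 255000 × cos(34.1°) = 255000 × 0.8281 = 211200 km².
Ratio = 21160 / 211200 ≈ 0.100.

0.100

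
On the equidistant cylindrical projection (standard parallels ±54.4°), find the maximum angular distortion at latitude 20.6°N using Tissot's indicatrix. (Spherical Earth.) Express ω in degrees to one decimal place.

With standard parallel φ₀ = 54.4°, the equirectangular projection gives x = Rλ cos φ₀, y = Rφ, so h = 1 and k = cos 54.4° / cos φ.
At 20.6°: h = 1.000, k = 0.6219; principal scales a = 1.000, b = 0.6219.
sin(ω/2) = (a − b)/(a + b) = 0.3781/1.622 = 0.2331, so ω = 2 arcsin(0.2331) ≈ 27.0°.

27.0°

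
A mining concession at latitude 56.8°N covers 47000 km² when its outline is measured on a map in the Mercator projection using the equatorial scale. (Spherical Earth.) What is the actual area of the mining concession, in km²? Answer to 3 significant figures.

14100 km²

Mercator is conformal, so the point scale is isotropic: h = k = sec φ = 1/cos φ.
Areal scale = k² = sec²φ = 1/cos²(56.8°) = 1/0.5476² = 3.335.
True area = apparent / (areal scale) = 47000 / 3.335 ≈ 14100 km².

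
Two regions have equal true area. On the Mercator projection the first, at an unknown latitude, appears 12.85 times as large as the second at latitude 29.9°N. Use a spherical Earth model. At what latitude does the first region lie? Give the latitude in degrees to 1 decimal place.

76.0°

Mercator areal scale is sec²φ, so apparent-area ratio = sec²φ₁ / sec²φ₂ = cos²φ₂ / cos²φ₁.
cos²φ₂ / cos²φ₁ = 12.85  ⇒  cos φ₁ = cos 29.9° / √12.85 = 0.8669/3.585 = 0.2418.
φ₁ = arccos(0.2418) ≈ 76.0°.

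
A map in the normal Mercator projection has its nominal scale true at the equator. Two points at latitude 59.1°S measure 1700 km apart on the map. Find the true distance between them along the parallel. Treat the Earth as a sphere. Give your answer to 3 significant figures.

For Mercator, h = k = sec φ (a conformal cylindrical projection has a single point scale, 1/cos φ).
Along the parallel at 59.1°, map distances are exaggerated by k = sec 59.1° = 1.947.
True distance = 1700 / 1.947 = 1700 × cos 59.1° ≈ 873 km.

873 km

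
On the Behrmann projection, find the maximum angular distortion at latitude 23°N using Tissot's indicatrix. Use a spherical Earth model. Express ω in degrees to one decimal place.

7.0°

The Behrmann projection is cylindrical equal-area with φ₀ = 30°. A cylindrical equal-area projection with standard parallel φ₀ has meridian scale h = cos φ / cos φ₀ and parallel scale k = cos φ₀ / cos φ (so areas are preserved, h·k = 1).
At 23°: h = 1.063, k = 0.9408; principal scales a = 1.063, b = 0.9408.
sin(ω/2) = (a − b)/(a + b) = 0.1221/2.004 = 0.06093, so ω = 2 arcsin(0.06093) ≈ 7.0°.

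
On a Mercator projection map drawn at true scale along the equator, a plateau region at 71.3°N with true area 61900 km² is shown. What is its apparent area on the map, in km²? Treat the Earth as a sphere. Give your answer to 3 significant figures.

The Mercator projection is conformal; its linear scale factor is the same in every direction and equals sec φ = 1/cos φ.
Areal scale = k² = sec²φ = 1/cos²(71.3°) = 1/0.3206² = 9.728.
Apparent area = 61900 × 9.728 ≈ 602000 km².

602000 km²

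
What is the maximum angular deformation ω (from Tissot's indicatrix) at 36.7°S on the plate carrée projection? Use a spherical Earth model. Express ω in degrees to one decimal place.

12.6°

Plate carrée maps x = Rλ, y = Rφ. The meridian scale is h = 1 and the parallel scale is k = 1/cos φ = sec φ.
At 36.7°: h = 1.000, k = 1.247; principal scales a = 1.247, b = 1.000.
sin(ω/2) = (a − b)/(a + b) = 0.2472/2.247 = 0.1100, so ω = 2 arcsin(0.1100) ≈ 12.6°.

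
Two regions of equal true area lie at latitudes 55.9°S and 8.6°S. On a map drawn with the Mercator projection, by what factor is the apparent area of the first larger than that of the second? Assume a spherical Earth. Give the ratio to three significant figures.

3.11

On Mercator, area is exaggerated by sec²φ = 1/cos²φ.
At 55.9°: sec²(55.9°) = 1/0.5606² = 3.182.
At 8.6°: sec²(8.6°) = 1/0.9888² = 1.023.
Ratio = 3.182/1.023 = cos²(8.6°)/cos²(55.9°) ≈ 3.11.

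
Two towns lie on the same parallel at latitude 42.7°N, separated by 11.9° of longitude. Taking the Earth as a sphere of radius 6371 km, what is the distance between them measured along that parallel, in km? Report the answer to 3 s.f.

Arc length along a parallel = R cos φ · Δλ (with Δλ in radians).
= 6371 × cos 42.7° × (11.9° × π/180) = 6371 × 0.7349 × 0.2077 ≈ 972 km.

972 km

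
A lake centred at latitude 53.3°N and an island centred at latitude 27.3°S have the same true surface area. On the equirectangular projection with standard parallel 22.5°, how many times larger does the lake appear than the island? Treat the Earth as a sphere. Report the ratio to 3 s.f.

In the equirectangular projection with standard parallel φ₀ = 22.5° (x = Rλ cos φ₀, y = Rφ), meridians are true-scale (h = 1) and the parallel scale is k = cos φ₀ / cos φ.
Areal scale at 53.3°: h·k = 1.000 × 1.546 = 1.546.
Areal scale at 27.3°: h·k = 1.000 × 1.040 = 1.040.
Ratio = 1.546/1.040 ≈ 1.49.

1.49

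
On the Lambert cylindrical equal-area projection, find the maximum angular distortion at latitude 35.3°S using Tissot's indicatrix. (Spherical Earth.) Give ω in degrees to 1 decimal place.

The Lambert cylindrical equal-area projection is the cylindrical equal-area projection with its standard parallel at the equator (φ₀ = 0). A cylindrical equal-area projection with standard parallel φ₀ has meridian scale h = cos φ / cos φ₀ and parallel scale k = cos φ₀ / cos φ (so areas are preserved, h·k = 1).
At 35.3°: h = 0.8161, k = 1.225; principal scales a = 1.225, b = 0.8161.
sin(ω/2) = (a − b)/(a + b) = 0.4091/2.041 = 0.2004, so ω = 2 arcsin(0.2004) ≈ 23.1°.

23.1°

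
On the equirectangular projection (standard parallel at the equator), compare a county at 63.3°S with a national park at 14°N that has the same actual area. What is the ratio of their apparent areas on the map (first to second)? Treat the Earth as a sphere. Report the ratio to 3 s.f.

2.16

Plate carrée maps x = Rλ, y = Rφ. The meridian scale is h = 1 and the parallel scale is k = 1/cos φ = sec φ.
Areal scale at 63.3°: h·k = 1.000 × 2.226 = 2.226.
Areal scale at 14°: h·k = 1.000 × 1.031 = 1.031.
Ratio = 2.226/1.031 ≈ 2.16.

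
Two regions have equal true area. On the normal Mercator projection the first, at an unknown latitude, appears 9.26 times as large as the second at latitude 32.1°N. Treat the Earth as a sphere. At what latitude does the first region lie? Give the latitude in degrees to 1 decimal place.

73.8°

Mercator areal scale is sec²φ, so apparent-area ratio = sec²φ₁ / sec²φ₂ = cos²φ₂ / cos²φ₁.
cos²φ₂ / cos²φ₁ = 9.26  ⇒  cos φ₁ = cos 32.1° / √9.26 = 0.8471/3.043 = 0.2784.
φ₁ = arccos(0.2784) ≈ 73.8°.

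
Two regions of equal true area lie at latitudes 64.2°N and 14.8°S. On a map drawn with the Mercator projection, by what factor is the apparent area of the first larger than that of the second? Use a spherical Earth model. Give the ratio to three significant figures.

Mercator is conformal with k = sec φ, so areal scale = k² = sec²φ.
At 64.2°: sec²(64.2°) = 1/0.4352² = 5.279.
At 14.8°: sec²(14.8°) = 1/0.9668² = 1.070.
Ratio = 5.279/1.070 = cos²(14.8°)/cos²(64.2°) ≈ 4.93.

4.93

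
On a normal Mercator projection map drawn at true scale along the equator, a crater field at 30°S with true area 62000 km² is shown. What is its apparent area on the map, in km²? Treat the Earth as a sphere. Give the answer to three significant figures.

82700 km²

Mercator is conformal, so the point scale is isotropic: h = k = sec φ = 1/cos φ.
Areal scale = k² = sec²φ = 1/cos²(30°) = 1/0.8660² = 1.333.
Apparent area = 62000 × 1.333 ≈ 82700 km².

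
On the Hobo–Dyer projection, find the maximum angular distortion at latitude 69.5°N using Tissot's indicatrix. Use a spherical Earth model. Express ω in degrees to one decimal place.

Hobo–Dyer is a cylindrical equal-area projection with standard parallels at ±37.5°. Cylindrical equal-area (φ₀ = 37.5°): h = cos φ / cos 37.5° along meridians, k = cos 37.5° / cos φ along parallels; h·k = 1.
At 69.5°: h = 0.4414, k = 2.265; principal scales a = 2.265, b = 0.4414.
sin(ω/2) = (a − b)/(a + b) = 1.824/2.707 = 0.6738, so ω = 2 arcsin(0.6738) ≈ 84.7°.

84.7°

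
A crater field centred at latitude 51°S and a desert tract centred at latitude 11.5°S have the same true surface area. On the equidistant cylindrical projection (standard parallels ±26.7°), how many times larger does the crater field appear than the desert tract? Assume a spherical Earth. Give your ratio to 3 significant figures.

The equidistant cylindrical projection with φ₀ = 26.7° has h = 1 (meridians true) and k = cos φ₀ / cos φ along parallels.
Areal scale at 51°: h·k = 1.000 × 1.420 = 1.420.
Areal scale at 11.5°: h·k = 1.000 × 0.9117 = 0.9117.
Ratio = 1.420/0.9117 ≈ 1.56.

1.56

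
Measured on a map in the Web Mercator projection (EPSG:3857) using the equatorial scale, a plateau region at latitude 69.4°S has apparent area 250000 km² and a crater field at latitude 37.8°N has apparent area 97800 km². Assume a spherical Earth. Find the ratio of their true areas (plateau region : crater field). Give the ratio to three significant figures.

Mercator's areal exaggeration is sec²φ; hence true area = (apparent area) · cos²φ.
True area of plateau region: 250000 × cos²(69.4°) = 250000 × 0.1238 = 30950 km².
True area of crater field: 97800 × cos²(37.8°) = 97800 × 0.6243 = 61060 km².
Ratio = 30950 / 61060 ≈ 0.507.

0.507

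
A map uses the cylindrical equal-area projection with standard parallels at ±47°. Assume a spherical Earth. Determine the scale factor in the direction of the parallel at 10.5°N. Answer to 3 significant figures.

For cylindrical equal-area with standard parallel φ₀, h = cos φ / cos φ₀ and k = cos φ₀ / cos φ, so h·k = 1.
k = cos 47° / cos 10.5° = 0.6820/0.9833 = 0.6936.

0.694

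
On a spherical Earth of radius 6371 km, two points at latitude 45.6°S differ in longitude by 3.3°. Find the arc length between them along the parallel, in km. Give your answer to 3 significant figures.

257 km

Arc length along a parallel = R cos φ · Δλ (with Δλ in radians).
= 6371 × cos 45.6° × (3.3° × π/180) = 6371 × 0.6997 × 0.05760 ≈ 257 km.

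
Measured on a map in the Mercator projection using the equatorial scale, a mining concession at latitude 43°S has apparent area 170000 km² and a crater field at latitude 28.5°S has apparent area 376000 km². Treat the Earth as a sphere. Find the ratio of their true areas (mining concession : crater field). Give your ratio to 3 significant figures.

0.313

On Mercator the areal scale is sec²φ, so true area = apparent × cos²φ.
True area of mining concession: 170000 × cos²(43°) = 170000 × 0.5349 = 90930 km².
True area of crater field: 376000 × cos²(28.5°) = 376000 × 0.7723 = 290400 km².
Ratio = 90930 / 290400 ≈ 0.313.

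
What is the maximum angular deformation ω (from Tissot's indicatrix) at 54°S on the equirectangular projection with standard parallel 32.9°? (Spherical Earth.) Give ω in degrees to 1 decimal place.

20.3°

With standard parallel φ₀ = 32.9°, the equirectangular projection gives x = Rλ cos φ₀, y = Rφ, so h = 1 and k = cos 32.9° / cos φ.
At 54°: h = 1.000, k = 1.428; principal scales a = 1.428, b = 1.000.
sin(ω/2) = (a − b)/(a + b) = 0.4284/2.428 = 0.1764, so ω = 2 arcsin(0.1764) ≈ 20.3°.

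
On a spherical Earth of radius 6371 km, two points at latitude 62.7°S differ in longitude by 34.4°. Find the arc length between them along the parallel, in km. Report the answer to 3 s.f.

Arc length along a parallel = R cos φ · Δλ (with Δλ in radians).
= 6371 × cos 62.7° × (34.4° × π/180) = 6371 × 0.4586 × 0.6004 ≈ 1750 km.

1750 km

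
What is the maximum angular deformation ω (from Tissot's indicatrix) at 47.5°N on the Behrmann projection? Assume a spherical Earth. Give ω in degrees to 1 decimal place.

The Behrmann projection is cylindrical equal-area with φ₀ = 30°. A cylindrical equal-area projection with standard parallel φ₀ has meridian scale h = cos φ / cos φ₀ and parallel scale k = cos φ₀ / cos φ (so areas are preserved, h·k = 1).
At 47.5°: h = 0.7801, k = 1.282; principal scales a = 1.282, b = 0.7801.
sin(ω/2) = (a − b)/(a + b) = 0.5018/2.062 = 0.2433, so ω = 2 arcsin(0.2433) ≈ 28.2°.

28.2°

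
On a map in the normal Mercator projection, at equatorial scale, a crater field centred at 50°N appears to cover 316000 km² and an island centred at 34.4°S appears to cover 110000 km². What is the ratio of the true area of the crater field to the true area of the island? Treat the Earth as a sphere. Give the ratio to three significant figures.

On Mercator the areal scale is sec²φ, so true area = apparent × cos²φ.
True area of crater field: 316000 × cos²(50°) = 316000 × 0.4132 = 130600 km².
True area of island: 110000 × cos²(34.4°) = 110000 × 0.6808 = 74890 km².
Ratio = 130600 / 74890 ≈ 1.74.

1.74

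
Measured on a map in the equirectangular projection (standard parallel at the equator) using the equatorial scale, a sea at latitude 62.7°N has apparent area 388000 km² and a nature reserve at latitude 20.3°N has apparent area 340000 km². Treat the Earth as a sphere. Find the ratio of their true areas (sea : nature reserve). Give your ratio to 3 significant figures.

On the plate carrée, areal scale = h·k = 1 × sec φ, so true area = apparent × cos φ.
True area of sea: 388000 × cos(62.7°) = 388000 × 0.4586 = 178000 km².
True area of nature reserve: 340000 × cos(20.3°) = 340000 × 0.9379 = 318900 km².
Ratio = 178000 / 318900 ≈ 0.558.

0.558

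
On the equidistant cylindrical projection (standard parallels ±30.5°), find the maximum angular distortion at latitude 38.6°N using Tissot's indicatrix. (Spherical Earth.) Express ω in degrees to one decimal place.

With standard parallel φ₀ = 30.5°, the equirectangular projection gives x = Rλ cos φ₀, y = Rφ, so h = 1 and k = cos 30.5° / cos φ.
At 38.6°: h = 1.000, k = 1.103; principal scales a = 1.103, b = 1.000.
sin(ω/2) = (a − b)/(a + b) = 0.1025/2.103 = 0.04875, so ω = 2 arcsin(0.04875) ≈ 5.6°.

5.6°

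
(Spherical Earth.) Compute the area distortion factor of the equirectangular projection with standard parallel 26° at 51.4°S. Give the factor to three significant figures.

The equidistant cylindrical projection with φ₀ = 26° has h = 1 (meridians true) and k = cos φ₀ / cos φ along parallels.
Areal scale = h·k = 1 × cos φ₀ / cos φ; at 51.4°, h = 1.000, k = 1.441, so h·k = 1.441.

1.44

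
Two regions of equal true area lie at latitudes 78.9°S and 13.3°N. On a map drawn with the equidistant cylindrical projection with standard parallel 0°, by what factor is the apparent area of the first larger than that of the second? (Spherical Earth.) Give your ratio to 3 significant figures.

5.05

In the plate carrée (x = Rλ, y = Rφ), meridians are true-scale (h = 1) and parallels are stretched by k = sec φ.
Areal scale at 78.9°: h·k = 1.000 × 5.194 = 5.194.
Areal scale at 13.3°: h·k = 1.000 × 1.028 = 1.028.
Ratio = 5.194/1.028 ≈ 5.05.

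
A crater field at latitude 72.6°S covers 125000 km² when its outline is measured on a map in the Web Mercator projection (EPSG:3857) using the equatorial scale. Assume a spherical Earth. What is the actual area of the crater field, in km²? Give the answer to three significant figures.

Mercator is conformal, so the point scale is isotropic: h = k = sec φ = 1/cos φ.
Areal scale = k² = sec²φ = 1/cos²(72.6°) = 1/0.2990² = 11.18.
True area = apparent / (areal scale) = 125000 / 11.18 ≈ 11200 km².

11200 km²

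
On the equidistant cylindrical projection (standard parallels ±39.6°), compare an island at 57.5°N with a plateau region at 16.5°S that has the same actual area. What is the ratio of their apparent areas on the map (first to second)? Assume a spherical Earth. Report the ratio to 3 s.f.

In the equirectangular projection with standard parallel φ₀ = 39.6° (x = Rλ cos φ₀, y = Rφ), meridians are true-scale (h = 1) and the parallel scale is k = cos φ₀ / cos φ.
Areal scale at 57.5°: h·k = 1.000 × 1.434 = 1.434.
Areal scale at 16.5°: h·k = 1.000 × 0.8036 = 0.8036.
Ratio = 1.434/0.8036 ≈ 1.78.

1.78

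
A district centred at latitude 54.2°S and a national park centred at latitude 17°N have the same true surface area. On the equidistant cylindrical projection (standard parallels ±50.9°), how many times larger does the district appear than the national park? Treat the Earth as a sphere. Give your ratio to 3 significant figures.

In the equirectangular projection with standard parallel φ₀ = 50.9° (x = Rλ cos φ₀, y = Rφ), meridians are true-scale (h = 1) and the parallel scale is k = cos φ₀ / cos φ.
Areal scale at 54.2°: h·k = 1.000 × 1.078 = 1.078.
Areal scale at 17°: h·k = 1.000 × 0.6595 = 0.6595.
Ratio = 1.078/0.6595 ≈ 1.63.

1.63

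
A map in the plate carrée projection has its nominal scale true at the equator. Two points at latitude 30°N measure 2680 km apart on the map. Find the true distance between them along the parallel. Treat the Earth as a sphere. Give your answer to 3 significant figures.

2320 km

For the equirectangular projection with φ₀ = 0 (plate carrée), h = 1 along meridians and k = sec φ along parallels.
Along the parallel at 30°, map distances are exaggerated by k = sec 30° = 1.155.
True distance = 2680 / 1.155 = 2680 × cos 30° ≈ 2320 km.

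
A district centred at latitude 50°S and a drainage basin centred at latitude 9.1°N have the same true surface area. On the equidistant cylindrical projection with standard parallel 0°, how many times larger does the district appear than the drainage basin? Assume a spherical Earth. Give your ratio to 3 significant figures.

1.54

In the plate carrée (x = Rλ, y = Rφ), meridians are true-scale (h = 1) and parallels are stretched by k = sec φ.
Areal scale at 50°: h·k = 1.000 × 1.556 = 1.556.
Areal scale at 9.1°: h·k = 1.000 × 1.013 = 1.013.
Ratio = 1.556/1.013 ≈ 1.54.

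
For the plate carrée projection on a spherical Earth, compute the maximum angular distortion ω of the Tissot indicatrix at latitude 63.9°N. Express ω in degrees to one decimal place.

45.8°

Plate carrée maps x = Rλ, y = Rφ. The meridian scale is h = 1 and the parallel scale is k = 1/cos φ = sec φ.
At 63.9°: h = 1.000, k = 2.273; principal scales a = 2.273, b = 1.000.
sin(ω/2) = (a − b)/(a + b) = 1.273/3.273 = 0.3889, so ω = 2 arcsin(0.3889) ≈ 45.8°.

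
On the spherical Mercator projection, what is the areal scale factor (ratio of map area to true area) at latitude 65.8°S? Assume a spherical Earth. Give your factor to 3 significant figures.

Mercator is conformal, so the point scale is isotropic: h = k = sec φ = 1/cos φ.
Areal scale = k² = sec²φ = 1/cos²(65.8°) = 1/0.4099² = 5.951.

5.95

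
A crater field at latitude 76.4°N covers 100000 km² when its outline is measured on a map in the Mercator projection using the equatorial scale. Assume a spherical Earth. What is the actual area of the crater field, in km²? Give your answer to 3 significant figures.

5530 km²

Mercator is conformal, so the point scale is isotropic: h = k = sec φ = 1/cos φ.
Areal scale = k² = sec²φ = 1/cos²(76.4°) = 1/0.2351² = 18.09.
True area = apparent / (areal scale) = 100000 / 18.09 ≈ 5530 km².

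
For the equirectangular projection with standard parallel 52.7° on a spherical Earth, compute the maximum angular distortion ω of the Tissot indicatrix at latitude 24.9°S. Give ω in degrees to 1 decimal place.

23.0°

The equidistant cylindrical projection with φ₀ = 52.7° has h = 1 (meridians true) and k = cos φ₀ / cos φ along parallels.
At 24.9°: h = 1.000, k = 0.6681; principal scales a = 1.000, b = 0.6681.
sin(ω/2) = (a − b)/(a + b) = 0.3319/1.668 = 0.1990, so ω = 2 arcsin(0.1990) ≈ 23.0°.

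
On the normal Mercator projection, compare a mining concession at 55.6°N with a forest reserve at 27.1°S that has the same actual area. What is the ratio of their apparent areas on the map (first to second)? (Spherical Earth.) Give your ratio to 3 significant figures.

2.48

On Mercator, area is exaggerated by sec²φ = 1/cos²φ.
At 55.6°: sec²(55.6°) = 1/0.5650² = 3.133.
At 27.1°: sec²(27.1°) = 1/0.8902² = 1.262.
Ratio = 3.133/1.262 = cos²(27.1°)/cos²(55.6°) ≈ 2.48.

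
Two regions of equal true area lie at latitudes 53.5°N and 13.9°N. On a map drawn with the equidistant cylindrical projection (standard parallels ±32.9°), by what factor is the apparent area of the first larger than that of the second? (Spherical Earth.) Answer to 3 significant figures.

1.63

With standard parallel φ₀ = 32.9°, the equirectangular projection gives x = Rλ cos φ₀, y = Rφ, so h = 1 and k = cos 32.9° / cos φ.
Areal scale at 53.5°: h·k = 1.000 × 1.412 = 1.412.
Areal scale at 13.9°: h·k = 1.000 × 0.8649 = 0.8649.
Ratio = 1.412/0.8649 ≈ 1.63.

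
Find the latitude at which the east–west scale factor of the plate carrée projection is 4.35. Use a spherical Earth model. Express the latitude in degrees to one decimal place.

76.7°

Plate carrée: h = 1, k = sec φ along parallels.
sec φ = 4.35  ⇒  cos φ = 0.2299  ⇒  φ ≈ 76.7°.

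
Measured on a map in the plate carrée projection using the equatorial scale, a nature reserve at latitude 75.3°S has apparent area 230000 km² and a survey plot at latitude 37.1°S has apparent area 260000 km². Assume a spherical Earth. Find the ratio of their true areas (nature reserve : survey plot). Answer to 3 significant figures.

0.281

Plate carrée has h = 1 and k = sec φ, giving areal scale sec φ; true area = (apparent area) · cos φ.
True area of nature reserve: 230000 × cos(75.3°) = 230000 × 0.2538 = 58360 km².
True area of survey plot: 260000 × cos(37.1°) = 260000 × 0.7976 = 207400 km².
Ratio = 58360 / 207400 ≈ 0.281.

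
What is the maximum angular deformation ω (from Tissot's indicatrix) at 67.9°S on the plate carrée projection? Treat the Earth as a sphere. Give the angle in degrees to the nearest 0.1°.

Plate carrée maps x = Rλ, y = Rφ. The meridian scale is h = 1 and the parallel scale is k = 1/cos φ = sec φ.
At 67.9°: h = 1.000, k = 2.658; principal scales a = 2.658, b = 1.000.
sin(ω/2) = (a − b)/(a + b) = 1.658/3.658 = 0.4533, so ω = 2 arcsin(0.4533) ≈ 53.9°.

53.9°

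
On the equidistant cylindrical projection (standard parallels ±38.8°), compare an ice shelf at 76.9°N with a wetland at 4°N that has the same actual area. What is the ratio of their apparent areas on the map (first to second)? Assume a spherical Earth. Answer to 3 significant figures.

4.40

In the equirectangular projection with standard parallel φ₀ = 38.8° (x = Rλ cos φ₀, y = Rφ), meridians are true-scale (h = 1) and the parallel scale is k = cos φ₀ / cos φ.
Areal scale at 76.9°: h·k = 1.000 × 3.438 = 3.438.
Areal scale at 4°: h·k = 1.000 × 0.7812 = 0.7812.
Ratio = 3.438/0.7812 ≈ 4.40.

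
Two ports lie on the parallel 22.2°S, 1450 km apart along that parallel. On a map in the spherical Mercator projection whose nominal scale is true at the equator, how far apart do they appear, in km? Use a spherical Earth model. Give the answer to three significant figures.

The Mercator projection is conformal; its linear scale factor is the same in every direction and equals sec φ = 1/cos φ.
Along the parallel, k = sec 22.2° = 1/0.9259 = 1.080.
Map distance = 1450 × 1.080 ≈ 1570 km.

1570 km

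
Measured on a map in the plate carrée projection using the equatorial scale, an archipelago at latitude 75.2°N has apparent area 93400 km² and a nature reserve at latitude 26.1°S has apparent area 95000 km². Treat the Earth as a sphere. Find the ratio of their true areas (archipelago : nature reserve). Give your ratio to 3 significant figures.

0.280

On the plate carrée, areal scale = h·k = 1 × sec φ, so true area = apparent × cos φ.
True area of archipelago: 93400 × cos(75.2°) = 93400 × 0.2554 = 23860 km².
True area of nature reserve: 95000 × cos(26.1°) = 95000 × 0.8980 = 85310 km².
Ratio = 23860 / 85310 ≈ 0.280.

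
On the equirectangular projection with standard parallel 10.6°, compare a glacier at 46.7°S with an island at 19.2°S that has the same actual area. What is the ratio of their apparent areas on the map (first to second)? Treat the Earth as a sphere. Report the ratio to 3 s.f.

The equidistant cylindrical projection with φ₀ = 10.6° has h = 1 (meridians true) and k = cos φ₀ / cos φ along parallels.
Areal scale at 46.7°: h·k = 1.000 × 1.433 = 1.433.
Areal scale at 19.2°: h·k = 1.000 × 1.041 = 1.041.
Ratio = 1.433/1.041 ≈ 1.38.

1.38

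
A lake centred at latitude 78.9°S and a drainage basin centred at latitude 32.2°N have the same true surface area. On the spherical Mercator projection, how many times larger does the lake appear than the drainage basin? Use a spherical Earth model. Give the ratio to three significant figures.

Mercator areal scale is sec²φ.
At 78.9°: sec²(78.9°) = 1/0.1925² = 26.98.
At 32.2°: sec²(32.2°) = 1/0.8462² = 1.397.
Ratio = 26.98/1.397 = cos²(32.2°)/cos²(78.9°) ≈ 19.3.

19.3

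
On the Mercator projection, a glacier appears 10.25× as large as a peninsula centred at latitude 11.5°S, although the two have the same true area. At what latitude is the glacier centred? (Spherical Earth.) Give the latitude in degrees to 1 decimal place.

For equal true areas on Mercator, apparent areas scale as sec²φ, so the ratio is cos²φ₂ / cos²φ₁.
cos²φ₂ / cos²φ₁ = 10.25  ⇒  cos φ₁ = cos 11.5° / √10.25 = 0.9799/3.202 = 0.3061.
φ₁ = arccos(0.3061) ≈ 72.2°.

72.2°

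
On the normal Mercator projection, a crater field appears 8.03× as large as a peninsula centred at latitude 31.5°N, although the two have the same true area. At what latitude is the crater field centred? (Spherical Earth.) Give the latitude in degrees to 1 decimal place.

72.5°

Mercator areal scale is sec²φ, so apparent-area ratio = sec²φ₁ / sec²φ₂ = cos²φ₂ / cos²φ₁.
cos²φ₂ / cos²φ₁ = 8.03  ⇒  cos φ₁ = cos 31.5° / √8.03 = 0.8526/2.834 = 0.3009.
φ₁ = arccos(0.3009) ≈ 72.5°.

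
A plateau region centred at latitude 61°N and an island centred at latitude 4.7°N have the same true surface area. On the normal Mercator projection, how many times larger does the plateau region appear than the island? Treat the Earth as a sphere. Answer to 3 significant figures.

On Mercator, area is exaggerated by sec²φ = 1/cos²φ.
At 61°: sec²(61°) = 1/0.4848² = 4.255.
At 4.7°: sec²(4.7°) = 1/0.9966² = 1.007.
Ratio = 4.255/1.007 = cos²(4.7°)/cos²(61°) ≈ 4.23.

4.23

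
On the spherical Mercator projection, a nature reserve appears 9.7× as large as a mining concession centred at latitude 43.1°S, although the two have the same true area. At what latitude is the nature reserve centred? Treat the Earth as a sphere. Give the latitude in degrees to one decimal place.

76.4°

For equal true areas on Mercator, apparent areas scale as sec²φ, so the ratio is cos²φ₂ / cos²φ₁.
cos²φ₂ / cos²φ₁ = 9.7  ⇒  cos φ₁ = cos 43.1° / √9.7 = 0.7302/3.114 = 0.2344.
φ₁ = arccos(0.2344) ≈ 76.4°.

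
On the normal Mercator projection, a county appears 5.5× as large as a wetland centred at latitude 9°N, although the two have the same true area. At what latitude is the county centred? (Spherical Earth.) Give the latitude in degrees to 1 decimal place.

65.1°

Mercator areal scale is sec²φ, so apparent-area ratio = sec²φ₁ / sec²φ₂ = cos²φ₂ / cos²φ₁.
cos²φ₂ / cos²φ₁ = 5.5  ⇒  cos φ₁ = cos 9° / √5.5 = 0.9877/2.345 = 0.4212.
φ₁ = arccos(0.4212) ≈ 65.1°.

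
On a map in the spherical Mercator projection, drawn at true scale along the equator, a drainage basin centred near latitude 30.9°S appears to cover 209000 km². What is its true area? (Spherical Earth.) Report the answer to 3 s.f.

For Mercator, h = k = sec φ (a conformal cylindrical projection has a single point scale, 1/cos φ).
Areal scale = k² = sec²φ = 1/cos²(30.9°) = 1/0.8581² = 1.358.
True area = apparent / (areal scale) = 209000 / 1.358 ≈ 154000 km².

154000 km²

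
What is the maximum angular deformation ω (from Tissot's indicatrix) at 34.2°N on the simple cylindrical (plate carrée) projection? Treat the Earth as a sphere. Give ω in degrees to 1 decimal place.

10.9°

For the equirectangular projection with φ₀ = 0 (plate carrée), h = 1 along meridians and k = sec φ along parallels.
At 34.2°: h = 1.000, k = 1.209; principal scales a = 1.209, b = 1.000.
sin(ω/2) = (a − b)/(a + b) = 0.2091/2.209 = 0.09464, so ω = 2 arcsin(0.09464) ≈ 10.9°.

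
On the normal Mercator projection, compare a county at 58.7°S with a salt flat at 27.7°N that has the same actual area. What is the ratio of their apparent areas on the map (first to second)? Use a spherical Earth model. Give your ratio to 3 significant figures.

2.90

On Mercator, area is exaggerated by sec²φ = 1/cos²φ.
At 58.7°: sec²(58.7°) = 1/0.5195² = 3.705.
At 27.7°: sec²(27.7°) = 1/0.8854² = 1.276.
Ratio = 3.705/1.276 = cos²(27.7°)/cos²(58.7°) ≈ 2.90.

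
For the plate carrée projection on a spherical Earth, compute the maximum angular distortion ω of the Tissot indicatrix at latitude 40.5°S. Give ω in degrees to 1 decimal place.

For the equirectangular projection with φ₀ = 0 (plate carrée), h = 1 along meridians and k = sec φ along parallels.
At 40.5°: h = 1.000, k = 1.315; principal scales a = 1.315, b = 1.000.
sin(ω/2) = (a − b)/(a + b) = 0.3151/2.315 = 0.1361, so ω = 2 arcsin(0.1361) ≈ 15.6°.

15.6°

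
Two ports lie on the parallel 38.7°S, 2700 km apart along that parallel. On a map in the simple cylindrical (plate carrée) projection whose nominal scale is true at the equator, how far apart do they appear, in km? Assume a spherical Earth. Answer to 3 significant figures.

Plate carrée maps x = Rλ, y = Rφ. The meridian scale is h = 1 and the parallel scale is k = 1/cos φ = sec φ.
Along the parallel, k = sec 38.7° = 1/0.7804 = 1.281.
Map distance = 2700 × 1.281 ≈ 3460 km.

3460 km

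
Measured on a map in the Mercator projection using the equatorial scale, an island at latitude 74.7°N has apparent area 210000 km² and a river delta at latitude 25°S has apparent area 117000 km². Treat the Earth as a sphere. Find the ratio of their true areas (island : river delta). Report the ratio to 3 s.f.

Mercator's areal exaggeration is sec²φ; hence true area = (apparent area) · cos²φ.
True area of island: 210000 × cos²(74.7°) = 210000 × 0.06963 = 14620 km².
True area of river delta: 117000 × cos²(25°) = 117000 × 0.8214 = 96100 km².
Ratio = 14620 / 96100 ≈ 0.152.

0.152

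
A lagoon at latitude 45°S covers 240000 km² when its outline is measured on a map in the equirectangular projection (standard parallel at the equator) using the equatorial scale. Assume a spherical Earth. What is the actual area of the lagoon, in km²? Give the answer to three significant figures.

170000 km²

In the plate carrée (x = Rλ, y = Rφ), meridians are true-scale (h = 1) and parallels are stretched by k = sec φ.
Areal scale = h·k = 1 × sec φ; at 45°, h = 1.000, k = 1.414, so h·k = 1.414.
True area = apparent / (areal scale) = 240000 / 1.414 ≈ 170000 km².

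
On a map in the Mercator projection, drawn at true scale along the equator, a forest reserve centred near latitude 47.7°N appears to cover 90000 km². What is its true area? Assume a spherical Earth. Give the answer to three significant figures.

For Mercator, h = k = sec φ (a conformal cylindrical projection has a single point scale, 1/cos φ).
Areal scale = k² = sec²φ = 1/cos²(47.7°) = 1/0.6730² = 2.208.
True area = apparent / (areal scale) = 90000 / 2.208 ≈ 40800 km².

40800 km²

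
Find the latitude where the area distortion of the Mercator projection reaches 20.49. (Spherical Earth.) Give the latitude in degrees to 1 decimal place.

Mercator areal scale is sec²φ.
sec²φ = 20.49  ⇒  cos²φ = 0.04880  ⇒  cos φ = 0.2209.
φ = arccos(0.2209) ≈ 77.2°.

77.2°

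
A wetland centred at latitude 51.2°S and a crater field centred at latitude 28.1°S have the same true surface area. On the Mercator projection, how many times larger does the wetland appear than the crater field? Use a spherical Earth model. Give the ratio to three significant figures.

On Mercator, area is exaggerated by sec²φ = 1/cos²φ.
At 51.2°: sec²(51.2°) = 1/0.6266² = 2.547.
At 28.1°: sec²(28.1°) = 1/0.8821² = 1.285.
Ratio = 2.547/1.285 = cos²(28.1°)/cos²(51.2°) ≈ 1.98.

1.98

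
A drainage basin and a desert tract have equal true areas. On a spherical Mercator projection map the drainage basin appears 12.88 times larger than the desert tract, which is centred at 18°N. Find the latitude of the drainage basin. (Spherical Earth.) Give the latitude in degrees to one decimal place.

For equal true areas on Mercator, apparent areas scale as sec²φ, so the ratio is cos²φ₂ / cos²φ₁.
cos²φ₂ / cos²φ₁ = 12.88  ⇒  cos φ₁ = cos 18° / √12.88 = 0.9511/3.589 = 0.2650.
φ₁ = arccos(0.2650) ≈ 74.6°.

74.6°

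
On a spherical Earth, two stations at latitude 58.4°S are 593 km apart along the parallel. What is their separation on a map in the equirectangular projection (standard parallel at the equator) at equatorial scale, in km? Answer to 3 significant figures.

1130 km

For the equirectangular projection with φ₀ = 0 (plate carrée), h = 1 along meridians and k = sec φ along parallels.
Along the parallel, k = sec 58.4° = 1/0.5240 = 1.908.
Map distance = 593 × 1.908 ≈ 1130 km.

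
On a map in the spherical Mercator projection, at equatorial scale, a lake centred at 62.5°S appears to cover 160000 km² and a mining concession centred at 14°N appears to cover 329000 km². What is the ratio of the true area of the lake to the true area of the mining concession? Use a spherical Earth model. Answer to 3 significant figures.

Since Mercator area scale is 1/cos²φ, the true area equals the apparent area multiplied by cos²φ.
True area of lake: 160000 × cos²(62.5°) = 160000 × 0.2132 = 34110 km².
True area of mining concession: 329000 × cos²(14°) = 329000 × 0.9415 = 309700 km².
Ratio = 34110 / 309700 ≈ 0.110.

0.110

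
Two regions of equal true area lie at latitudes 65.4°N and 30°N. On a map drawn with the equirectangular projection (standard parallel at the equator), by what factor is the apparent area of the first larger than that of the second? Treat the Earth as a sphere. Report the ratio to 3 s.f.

2.08

Plate carrée maps x = Rλ, y = Rφ. The meridian scale is h = 1 and the parallel scale is k = 1/cos φ = sec φ.
Areal scale at 65.4°: h·k = 1.000 × 2.402 = 2.402.
Areal scale at 30°: h·k = 1.000 × 1.155 = 1.155.
Ratio = 2.402/1.155 ≈ 2.08.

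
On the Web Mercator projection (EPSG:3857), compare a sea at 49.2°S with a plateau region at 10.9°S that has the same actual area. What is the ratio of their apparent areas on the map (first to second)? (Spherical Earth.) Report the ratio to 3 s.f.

Mercator areal scale is sec²φ.
At 49.2°: sec²(49.2°) = 1/0.6534² = 2.342.
At 10.9°: sec²(10.9°) = 1/0.9820² = 1.037.
Ratio = 2.342/1.037 = cos²(10.9°)/cos²(49.2°) ≈ 2.26.

2.26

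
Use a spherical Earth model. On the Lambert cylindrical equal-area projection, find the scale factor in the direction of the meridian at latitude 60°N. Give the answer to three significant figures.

0.500

The Lambert cylindrical equal-area projection is the cylindrical equal-area projection with its standard parallel at the equator (φ₀ = 0). Cylindrical equal-area (φ₀ = 0°): h = cos φ / cos 0° along meridians, k = cos 0° / cos φ along parallels; h·k = 1.
h = cos 60° / cos 0° = 0.5000/1.000 = 0.5000.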